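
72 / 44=1.64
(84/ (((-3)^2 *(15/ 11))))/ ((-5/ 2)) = -616/ 225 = -2.74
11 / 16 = 0.69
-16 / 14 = -8 / 7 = -1.14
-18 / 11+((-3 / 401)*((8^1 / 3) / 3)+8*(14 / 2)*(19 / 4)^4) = 12071068807 / 423456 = 28506.08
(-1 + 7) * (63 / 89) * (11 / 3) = 1386 / 89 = 15.57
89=89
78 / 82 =0.95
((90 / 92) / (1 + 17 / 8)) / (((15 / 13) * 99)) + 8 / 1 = 151852 / 18975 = 8.00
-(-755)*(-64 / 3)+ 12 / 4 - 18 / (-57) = -917891 / 57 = -16103.35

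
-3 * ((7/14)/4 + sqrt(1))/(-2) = 27/16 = 1.69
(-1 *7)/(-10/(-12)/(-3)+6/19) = -2394/13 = -184.15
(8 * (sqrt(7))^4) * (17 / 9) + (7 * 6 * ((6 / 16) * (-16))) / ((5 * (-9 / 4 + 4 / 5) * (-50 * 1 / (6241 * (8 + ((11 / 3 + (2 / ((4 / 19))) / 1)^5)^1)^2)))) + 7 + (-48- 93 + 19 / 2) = -413657302305188496128263 / 608860800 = -679395524075763.29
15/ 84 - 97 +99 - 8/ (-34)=1149/ 476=2.41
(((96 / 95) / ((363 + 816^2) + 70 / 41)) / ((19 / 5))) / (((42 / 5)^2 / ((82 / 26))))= 336200 / 18843860168679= 0.00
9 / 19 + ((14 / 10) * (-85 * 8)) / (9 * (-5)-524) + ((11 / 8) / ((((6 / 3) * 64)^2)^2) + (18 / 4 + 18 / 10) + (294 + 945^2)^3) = 82753324610006048639676477674157 / 116082228592640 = 712885388343180767.45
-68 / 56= -17 / 14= -1.21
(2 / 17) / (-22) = -1 / 187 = -0.01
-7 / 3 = -2.33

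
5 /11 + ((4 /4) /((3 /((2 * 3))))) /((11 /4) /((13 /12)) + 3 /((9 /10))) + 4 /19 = 48133 /47861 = 1.01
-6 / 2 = -3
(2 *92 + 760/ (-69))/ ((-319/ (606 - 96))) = -2029120/ 7337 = -276.56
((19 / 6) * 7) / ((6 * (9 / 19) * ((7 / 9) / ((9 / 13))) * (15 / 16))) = 1444 / 195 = 7.41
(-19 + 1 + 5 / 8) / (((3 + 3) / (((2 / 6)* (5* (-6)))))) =695 / 24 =28.96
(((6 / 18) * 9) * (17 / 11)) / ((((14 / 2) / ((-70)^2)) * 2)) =17850 / 11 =1622.73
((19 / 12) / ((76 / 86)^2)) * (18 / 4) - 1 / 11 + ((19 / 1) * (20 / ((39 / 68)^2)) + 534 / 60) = 59670177181 / 50862240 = 1173.17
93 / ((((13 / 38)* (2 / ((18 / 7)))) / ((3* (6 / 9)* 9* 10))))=5725080 / 91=62912.97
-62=-62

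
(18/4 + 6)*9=189/2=94.50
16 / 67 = 0.24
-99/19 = -5.21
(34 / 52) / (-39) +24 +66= 91243 / 1014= 89.98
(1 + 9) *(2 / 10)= 2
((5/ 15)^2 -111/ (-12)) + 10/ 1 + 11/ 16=20.05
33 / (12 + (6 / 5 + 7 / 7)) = 165 / 71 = 2.32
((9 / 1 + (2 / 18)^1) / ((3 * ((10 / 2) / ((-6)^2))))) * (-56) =-1224.53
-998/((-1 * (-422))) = -499/211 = -2.36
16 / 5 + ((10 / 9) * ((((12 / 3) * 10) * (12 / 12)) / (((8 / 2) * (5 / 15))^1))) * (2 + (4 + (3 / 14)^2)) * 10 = 494534 / 245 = 2018.51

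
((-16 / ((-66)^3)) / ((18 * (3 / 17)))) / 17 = 1 / 970299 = 0.00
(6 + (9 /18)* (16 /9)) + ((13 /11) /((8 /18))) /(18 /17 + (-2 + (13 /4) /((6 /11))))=1503460 /202653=7.42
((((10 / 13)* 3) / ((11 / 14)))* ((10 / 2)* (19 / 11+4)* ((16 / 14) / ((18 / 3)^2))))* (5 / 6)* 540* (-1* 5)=-9450000 / 1573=-6007.63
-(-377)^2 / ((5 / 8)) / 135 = -1137032 / 675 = -1684.49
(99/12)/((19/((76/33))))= 1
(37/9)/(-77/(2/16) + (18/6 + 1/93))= -1147/171024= -0.01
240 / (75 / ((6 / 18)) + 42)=80 / 89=0.90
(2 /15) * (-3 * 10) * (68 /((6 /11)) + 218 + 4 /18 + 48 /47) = -581896 /423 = -1375.64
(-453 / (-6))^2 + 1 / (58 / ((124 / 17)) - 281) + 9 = 386607325 / 67716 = 5709.25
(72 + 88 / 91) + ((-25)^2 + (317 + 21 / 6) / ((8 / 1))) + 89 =1204155 / 1456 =827.03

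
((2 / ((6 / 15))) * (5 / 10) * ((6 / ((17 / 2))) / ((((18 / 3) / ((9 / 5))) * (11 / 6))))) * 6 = 1.73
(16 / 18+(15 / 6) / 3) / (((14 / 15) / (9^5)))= 3050865 / 28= 108959.46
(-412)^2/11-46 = 169238/11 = 15385.27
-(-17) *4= 68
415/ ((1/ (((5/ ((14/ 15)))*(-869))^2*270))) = 237981909515625/ 98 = 2428386831792.09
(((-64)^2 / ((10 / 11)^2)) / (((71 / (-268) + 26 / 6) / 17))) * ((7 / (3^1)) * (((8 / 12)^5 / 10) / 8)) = 7903092736 / 99356625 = 79.54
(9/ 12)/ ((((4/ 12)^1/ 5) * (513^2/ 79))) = 395/ 116964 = 0.00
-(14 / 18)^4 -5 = -35206 / 6561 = -5.37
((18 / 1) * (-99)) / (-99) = 18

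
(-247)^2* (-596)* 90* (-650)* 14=29779957116000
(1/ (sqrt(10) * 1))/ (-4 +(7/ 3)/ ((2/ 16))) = 3 * sqrt(10)/ 440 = 0.02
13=13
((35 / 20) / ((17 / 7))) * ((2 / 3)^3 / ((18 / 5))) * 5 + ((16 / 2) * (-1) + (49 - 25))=67321 / 4131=16.30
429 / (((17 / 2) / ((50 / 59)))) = 42900 / 1003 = 42.77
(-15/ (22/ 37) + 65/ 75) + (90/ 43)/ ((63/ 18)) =-2360339/ 99330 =-23.76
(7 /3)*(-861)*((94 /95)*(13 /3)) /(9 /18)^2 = -9819992 /285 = -34456.11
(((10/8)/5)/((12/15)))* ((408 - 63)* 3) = 5175/16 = 323.44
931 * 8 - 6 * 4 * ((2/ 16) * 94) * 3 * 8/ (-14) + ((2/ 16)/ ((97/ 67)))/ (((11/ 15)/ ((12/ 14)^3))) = 2902779295/ 365981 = 7931.50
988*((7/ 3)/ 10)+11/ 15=3469/ 15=231.27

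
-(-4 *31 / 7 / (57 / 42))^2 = -61504 / 361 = -170.37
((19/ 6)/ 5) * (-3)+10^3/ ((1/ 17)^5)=14198569981/ 10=1419856998.10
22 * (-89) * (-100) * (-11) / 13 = -2153800 / 13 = -165676.92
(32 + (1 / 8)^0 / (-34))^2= 1181569 / 1156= 1022.12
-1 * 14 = -14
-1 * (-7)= 7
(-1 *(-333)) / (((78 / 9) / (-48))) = -23976 / 13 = -1844.31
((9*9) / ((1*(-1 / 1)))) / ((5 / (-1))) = 81 / 5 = 16.20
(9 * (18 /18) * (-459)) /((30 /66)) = -45441 /5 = -9088.20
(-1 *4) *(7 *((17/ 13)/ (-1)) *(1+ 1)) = 952/ 13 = 73.23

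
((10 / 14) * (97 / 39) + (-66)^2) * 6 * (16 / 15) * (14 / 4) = 19034768 / 195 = 97614.19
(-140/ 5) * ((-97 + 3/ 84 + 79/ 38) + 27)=36115/ 19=1900.79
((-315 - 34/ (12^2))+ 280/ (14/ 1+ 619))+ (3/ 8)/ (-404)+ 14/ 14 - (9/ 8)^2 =-3867408353/ 12275136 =-315.06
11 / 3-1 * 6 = -7 / 3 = -2.33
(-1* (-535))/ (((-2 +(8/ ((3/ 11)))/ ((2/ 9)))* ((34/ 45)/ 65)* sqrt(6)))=8025* sqrt(6)/ 136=144.54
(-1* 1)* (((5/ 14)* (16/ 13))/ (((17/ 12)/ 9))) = -4320/ 1547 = -2.79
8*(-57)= -456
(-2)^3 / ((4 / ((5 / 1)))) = -10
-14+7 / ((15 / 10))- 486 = -1486 / 3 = -495.33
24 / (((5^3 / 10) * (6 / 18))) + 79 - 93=-206 / 25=-8.24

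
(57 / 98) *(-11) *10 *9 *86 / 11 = -220590 / 49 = -4501.84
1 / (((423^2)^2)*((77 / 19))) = 0.00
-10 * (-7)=70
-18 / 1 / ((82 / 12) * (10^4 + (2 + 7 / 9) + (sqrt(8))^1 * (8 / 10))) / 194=-1093803750 / 805789933407089 + 174960 * sqrt(2) / 805789933407089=-0.00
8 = 8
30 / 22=15 / 11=1.36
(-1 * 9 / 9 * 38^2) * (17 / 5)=-4909.60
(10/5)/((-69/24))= -16/23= -0.70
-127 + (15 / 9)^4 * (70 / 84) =-58597 / 486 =-120.57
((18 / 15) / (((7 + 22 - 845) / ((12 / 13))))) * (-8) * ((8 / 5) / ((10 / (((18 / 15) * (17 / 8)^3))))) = 2601 / 130000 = 0.02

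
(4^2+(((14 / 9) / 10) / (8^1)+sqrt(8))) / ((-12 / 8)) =-5767 / 540 -4 * sqrt(2) / 3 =-12.57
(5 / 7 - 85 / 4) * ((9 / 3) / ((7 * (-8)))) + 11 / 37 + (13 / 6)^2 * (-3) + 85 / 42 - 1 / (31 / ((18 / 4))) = -58310443 / 5395488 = -10.81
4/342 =2/171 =0.01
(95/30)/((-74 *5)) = -19/2220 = -0.01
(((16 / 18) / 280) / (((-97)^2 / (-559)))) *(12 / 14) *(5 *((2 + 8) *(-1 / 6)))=5590 / 4149369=0.00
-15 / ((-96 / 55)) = 275 / 32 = 8.59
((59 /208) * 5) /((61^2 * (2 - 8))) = -295 /4643808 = -0.00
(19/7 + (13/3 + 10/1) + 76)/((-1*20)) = -977/210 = -4.65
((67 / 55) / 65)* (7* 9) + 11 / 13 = 7246 / 3575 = 2.03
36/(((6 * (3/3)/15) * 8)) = 45/4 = 11.25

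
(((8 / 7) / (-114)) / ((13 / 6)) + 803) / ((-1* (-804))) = 462793 / 463372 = 1.00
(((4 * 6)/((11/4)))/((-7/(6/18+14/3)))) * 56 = -349.09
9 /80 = 0.11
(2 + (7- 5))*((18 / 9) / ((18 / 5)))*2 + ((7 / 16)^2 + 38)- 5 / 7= 676111 / 16128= 41.92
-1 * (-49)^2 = -2401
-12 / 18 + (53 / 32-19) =-1729 / 96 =-18.01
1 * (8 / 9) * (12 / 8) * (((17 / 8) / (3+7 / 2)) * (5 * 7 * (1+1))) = 1190 / 39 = 30.51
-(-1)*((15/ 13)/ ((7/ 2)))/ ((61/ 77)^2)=25410/ 48373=0.53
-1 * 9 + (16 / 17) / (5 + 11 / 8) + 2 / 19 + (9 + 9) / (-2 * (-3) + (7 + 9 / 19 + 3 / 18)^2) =-116695484203 / 13781591841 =-8.47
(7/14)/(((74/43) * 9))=43/1332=0.03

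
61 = 61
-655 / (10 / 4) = -262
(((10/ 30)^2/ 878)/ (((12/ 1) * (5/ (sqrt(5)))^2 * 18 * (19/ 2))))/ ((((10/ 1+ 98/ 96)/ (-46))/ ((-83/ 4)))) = 83/ 77696415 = 0.00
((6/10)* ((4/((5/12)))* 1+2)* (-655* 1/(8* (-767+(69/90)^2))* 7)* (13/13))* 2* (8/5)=11488176/689771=16.66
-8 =-8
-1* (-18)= 18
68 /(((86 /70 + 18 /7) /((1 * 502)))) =170680 /19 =8983.16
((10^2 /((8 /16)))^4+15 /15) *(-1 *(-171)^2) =-46785600029241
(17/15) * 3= 17/5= 3.40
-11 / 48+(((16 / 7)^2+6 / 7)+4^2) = 51397 / 2352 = 21.85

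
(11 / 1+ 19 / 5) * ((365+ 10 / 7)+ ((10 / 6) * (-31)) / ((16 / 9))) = 279609 / 56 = 4993.02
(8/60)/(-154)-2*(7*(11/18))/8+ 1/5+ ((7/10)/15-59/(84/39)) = -28.22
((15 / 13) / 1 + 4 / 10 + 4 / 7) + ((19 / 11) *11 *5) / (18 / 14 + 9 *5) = 4.18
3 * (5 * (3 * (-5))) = -225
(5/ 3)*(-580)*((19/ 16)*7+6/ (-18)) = -277675/ 36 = -7713.19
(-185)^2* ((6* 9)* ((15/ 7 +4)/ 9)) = 8830050/ 7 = 1261435.71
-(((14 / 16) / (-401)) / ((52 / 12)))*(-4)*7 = -147 / 10426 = -0.01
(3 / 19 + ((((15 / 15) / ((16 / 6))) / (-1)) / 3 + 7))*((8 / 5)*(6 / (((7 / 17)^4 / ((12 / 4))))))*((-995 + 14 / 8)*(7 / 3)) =-1064175388131 / 65170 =-16329221.85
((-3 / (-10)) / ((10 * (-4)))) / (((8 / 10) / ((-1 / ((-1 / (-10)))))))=3 / 32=0.09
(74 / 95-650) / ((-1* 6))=30838 / 285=108.20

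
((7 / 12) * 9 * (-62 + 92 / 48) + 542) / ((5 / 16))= 725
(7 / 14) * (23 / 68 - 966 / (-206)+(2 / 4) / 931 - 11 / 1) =-2.99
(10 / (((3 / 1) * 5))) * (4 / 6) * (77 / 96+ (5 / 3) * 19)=1039 / 72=14.43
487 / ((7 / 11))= 5357 / 7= 765.29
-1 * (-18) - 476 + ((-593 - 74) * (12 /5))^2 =2562102.64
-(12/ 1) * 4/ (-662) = 24/ 331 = 0.07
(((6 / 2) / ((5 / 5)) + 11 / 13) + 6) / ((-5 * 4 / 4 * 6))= -64 / 195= -0.33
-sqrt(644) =-2 *sqrt(161) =-25.38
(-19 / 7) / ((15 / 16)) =-304 / 105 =-2.90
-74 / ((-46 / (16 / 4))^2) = -296 / 529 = -0.56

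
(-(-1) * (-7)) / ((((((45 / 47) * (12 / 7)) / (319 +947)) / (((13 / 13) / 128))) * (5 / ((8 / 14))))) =-69419 / 14400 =-4.82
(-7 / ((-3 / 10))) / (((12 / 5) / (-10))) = -875 / 9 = -97.22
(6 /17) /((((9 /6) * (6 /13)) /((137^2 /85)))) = 487994 /4335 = 112.57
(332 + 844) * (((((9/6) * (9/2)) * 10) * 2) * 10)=1587600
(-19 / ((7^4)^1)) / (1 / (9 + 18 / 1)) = -513 / 2401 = -0.21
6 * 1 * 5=30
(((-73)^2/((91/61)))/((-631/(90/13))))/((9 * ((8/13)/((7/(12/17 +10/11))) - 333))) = 0.01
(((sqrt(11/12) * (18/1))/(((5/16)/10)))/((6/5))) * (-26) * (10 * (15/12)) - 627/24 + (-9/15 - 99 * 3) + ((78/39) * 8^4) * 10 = 3263851/40 - 26000 * sqrt(33) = -67762.35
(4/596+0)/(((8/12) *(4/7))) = 21/1192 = 0.02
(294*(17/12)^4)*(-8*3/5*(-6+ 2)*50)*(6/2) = 20462645/6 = 3410440.83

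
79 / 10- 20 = -121 / 10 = -12.10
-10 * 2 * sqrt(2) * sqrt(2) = -40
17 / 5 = 3.40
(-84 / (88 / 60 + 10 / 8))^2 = 956.06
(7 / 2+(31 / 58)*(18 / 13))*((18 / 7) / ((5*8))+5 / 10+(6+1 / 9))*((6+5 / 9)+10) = 308200391 / 657720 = 468.59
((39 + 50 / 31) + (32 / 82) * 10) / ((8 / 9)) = 509211 / 10168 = 50.08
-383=-383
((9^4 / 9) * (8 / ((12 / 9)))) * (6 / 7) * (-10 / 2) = -131220 / 7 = -18745.71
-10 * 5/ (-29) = 50/ 29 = 1.72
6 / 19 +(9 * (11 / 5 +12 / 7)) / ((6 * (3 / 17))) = 44671 / 1330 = 33.59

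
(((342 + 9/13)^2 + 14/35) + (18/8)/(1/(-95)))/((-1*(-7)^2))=-396219377/165620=-2392.34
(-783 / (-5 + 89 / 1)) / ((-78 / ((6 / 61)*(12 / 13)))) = 0.01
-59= -59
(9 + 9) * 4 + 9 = 81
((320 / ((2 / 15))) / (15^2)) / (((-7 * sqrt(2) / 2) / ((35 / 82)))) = -80 * sqrt(2) / 123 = -0.92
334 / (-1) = -334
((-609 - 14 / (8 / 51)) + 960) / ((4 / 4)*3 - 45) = -349 / 56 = -6.23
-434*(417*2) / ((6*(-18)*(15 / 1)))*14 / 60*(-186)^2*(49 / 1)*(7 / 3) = 139193859686 / 675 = 206213125.46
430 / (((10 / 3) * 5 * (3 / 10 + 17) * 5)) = 258 / 865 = 0.30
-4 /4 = -1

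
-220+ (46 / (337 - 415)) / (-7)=-60037 / 273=-219.92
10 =10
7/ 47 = 0.15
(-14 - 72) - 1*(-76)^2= -5862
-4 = -4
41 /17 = 2.41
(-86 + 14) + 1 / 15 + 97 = 376 / 15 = 25.07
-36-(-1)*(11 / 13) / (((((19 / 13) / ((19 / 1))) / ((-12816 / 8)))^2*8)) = 91748871 / 2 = 45874435.50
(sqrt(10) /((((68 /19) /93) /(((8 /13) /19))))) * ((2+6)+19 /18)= 5053 * sqrt(10) /663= 24.10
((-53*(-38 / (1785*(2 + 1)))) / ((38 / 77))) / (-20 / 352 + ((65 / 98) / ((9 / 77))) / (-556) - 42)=-24959396 / 1377744685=-0.02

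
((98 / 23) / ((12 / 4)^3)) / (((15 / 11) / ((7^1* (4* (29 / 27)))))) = 3.48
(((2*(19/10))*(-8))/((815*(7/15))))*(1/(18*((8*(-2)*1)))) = 19/68460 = 0.00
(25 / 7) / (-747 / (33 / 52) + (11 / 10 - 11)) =-2750 / 913983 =-0.00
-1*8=-8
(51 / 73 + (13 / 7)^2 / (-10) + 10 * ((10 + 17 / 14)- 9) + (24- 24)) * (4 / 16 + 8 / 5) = 41.62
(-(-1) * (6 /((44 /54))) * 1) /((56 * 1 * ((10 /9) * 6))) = 243 /12320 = 0.02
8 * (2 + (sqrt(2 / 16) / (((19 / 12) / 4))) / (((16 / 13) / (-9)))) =16 - 702 * sqrt(2) / 19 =-36.25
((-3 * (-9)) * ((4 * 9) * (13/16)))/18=351/8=43.88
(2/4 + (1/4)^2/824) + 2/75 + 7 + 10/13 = 106639759/12854400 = 8.30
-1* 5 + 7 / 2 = -3 / 2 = -1.50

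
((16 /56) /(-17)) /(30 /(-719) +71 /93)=-133734 /5742821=-0.02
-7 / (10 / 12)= -42 / 5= -8.40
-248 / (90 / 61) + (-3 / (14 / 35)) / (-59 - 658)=-3615367 / 21510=-168.08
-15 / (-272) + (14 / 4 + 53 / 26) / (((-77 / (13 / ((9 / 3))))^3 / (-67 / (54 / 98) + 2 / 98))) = 86327637115 / 492858417744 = 0.18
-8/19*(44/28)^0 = -8/19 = -0.42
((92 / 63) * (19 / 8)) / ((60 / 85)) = 7429 / 1512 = 4.91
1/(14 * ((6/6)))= 1/14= 0.07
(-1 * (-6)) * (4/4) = 6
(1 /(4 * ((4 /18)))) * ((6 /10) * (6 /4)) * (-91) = -92.14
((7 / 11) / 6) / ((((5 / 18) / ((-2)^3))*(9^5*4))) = -14 / 1082565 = -0.00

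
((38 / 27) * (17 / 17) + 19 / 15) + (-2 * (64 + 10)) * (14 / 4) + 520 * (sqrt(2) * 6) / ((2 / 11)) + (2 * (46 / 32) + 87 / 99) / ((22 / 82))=-65514397 / 130680 + 17160 * sqrt(2)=23766.57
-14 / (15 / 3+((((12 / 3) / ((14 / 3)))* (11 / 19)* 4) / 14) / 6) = -13034 / 4677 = -2.79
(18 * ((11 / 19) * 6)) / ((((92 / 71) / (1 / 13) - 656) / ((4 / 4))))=-21087 / 215555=-0.10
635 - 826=-191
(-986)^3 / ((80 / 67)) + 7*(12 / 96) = -32112606041 / 40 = -802815151.02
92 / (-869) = -92 / 869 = -0.11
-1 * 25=-25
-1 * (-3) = 3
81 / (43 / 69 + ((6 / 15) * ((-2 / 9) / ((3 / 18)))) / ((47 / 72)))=-1313415 / 3143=-417.89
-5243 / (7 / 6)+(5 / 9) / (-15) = -121339 / 27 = -4494.04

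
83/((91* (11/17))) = 1411/1001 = 1.41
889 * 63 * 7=392049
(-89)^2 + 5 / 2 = 15847 / 2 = 7923.50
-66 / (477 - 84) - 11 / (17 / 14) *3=-60896 / 2227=-27.34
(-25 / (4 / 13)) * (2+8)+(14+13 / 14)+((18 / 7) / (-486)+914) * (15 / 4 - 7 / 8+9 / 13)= 2462.93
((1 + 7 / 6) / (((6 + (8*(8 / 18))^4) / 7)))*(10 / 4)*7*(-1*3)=-20896785 / 4351768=-4.80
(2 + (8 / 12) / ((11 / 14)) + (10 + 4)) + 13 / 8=4877 / 264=18.47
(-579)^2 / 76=335241 / 76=4411.07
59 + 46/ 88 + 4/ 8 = 2641/ 44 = 60.02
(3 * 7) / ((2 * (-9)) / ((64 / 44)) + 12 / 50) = -1400 / 809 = -1.73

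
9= 9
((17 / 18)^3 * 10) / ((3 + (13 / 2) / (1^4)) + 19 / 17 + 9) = 417605 / 972486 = 0.43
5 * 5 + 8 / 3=83 / 3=27.67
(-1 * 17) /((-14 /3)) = 51 /14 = 3.64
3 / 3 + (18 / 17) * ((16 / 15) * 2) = 3.26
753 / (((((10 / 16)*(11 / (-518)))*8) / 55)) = -390054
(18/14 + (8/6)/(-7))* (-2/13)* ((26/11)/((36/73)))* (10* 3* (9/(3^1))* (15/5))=-16790/77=-218.05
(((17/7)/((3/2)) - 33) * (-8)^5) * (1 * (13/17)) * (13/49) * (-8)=-29195239424/17493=-1668966.98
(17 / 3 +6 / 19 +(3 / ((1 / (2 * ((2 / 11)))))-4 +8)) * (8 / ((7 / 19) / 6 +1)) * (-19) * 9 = -18996048 / 1331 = -14272.01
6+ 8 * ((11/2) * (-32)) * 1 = -1402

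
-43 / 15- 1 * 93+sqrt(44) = -1438 / 15+2 * sqrt(11) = -89.23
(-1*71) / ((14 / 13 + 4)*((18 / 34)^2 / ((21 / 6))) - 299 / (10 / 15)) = 3734458 / 23568819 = 0.16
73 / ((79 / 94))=6862 / 79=86.86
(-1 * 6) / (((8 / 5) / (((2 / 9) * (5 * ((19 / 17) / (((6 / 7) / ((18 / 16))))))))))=-3325 / 544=-6.11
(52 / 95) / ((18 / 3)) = 26 / 285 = 0.09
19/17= 1.12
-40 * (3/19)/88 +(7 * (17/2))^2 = 2959589/836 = 3540.18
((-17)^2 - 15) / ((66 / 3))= 137 / 11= 12.45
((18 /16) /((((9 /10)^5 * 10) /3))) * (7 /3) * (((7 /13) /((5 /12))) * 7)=12.06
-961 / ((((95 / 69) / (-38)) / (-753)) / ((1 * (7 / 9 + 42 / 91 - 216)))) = 278801804662 / 65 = 4289258533.26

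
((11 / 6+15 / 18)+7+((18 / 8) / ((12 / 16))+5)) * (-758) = -40174 / 3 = -13391.33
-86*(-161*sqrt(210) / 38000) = 6923*sqrt(210) / 19000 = 5.28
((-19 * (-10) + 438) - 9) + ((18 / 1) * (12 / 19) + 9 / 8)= 95987 / 152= 631.49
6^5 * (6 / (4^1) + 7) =66096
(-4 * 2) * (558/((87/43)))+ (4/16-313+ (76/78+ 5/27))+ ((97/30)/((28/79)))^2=-1942982864261/798033600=-2434.71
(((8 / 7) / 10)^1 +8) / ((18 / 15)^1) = 142 / 21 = 6.76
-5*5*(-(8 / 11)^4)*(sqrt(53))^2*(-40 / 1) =-217088000 / 14641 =-14827.40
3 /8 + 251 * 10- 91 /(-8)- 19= 2502.75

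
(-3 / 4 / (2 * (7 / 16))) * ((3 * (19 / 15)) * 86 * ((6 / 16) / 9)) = -817 / 70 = -11.67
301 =301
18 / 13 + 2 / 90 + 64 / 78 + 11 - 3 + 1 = 6568 / 585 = 11.23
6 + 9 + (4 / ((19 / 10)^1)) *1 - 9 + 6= 268 / 19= 14.11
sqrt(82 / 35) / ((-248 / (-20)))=sqrt(2870) / 434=0.12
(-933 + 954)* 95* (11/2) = 21945/2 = 10972.50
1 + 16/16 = 2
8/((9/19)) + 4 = 188/9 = 20.89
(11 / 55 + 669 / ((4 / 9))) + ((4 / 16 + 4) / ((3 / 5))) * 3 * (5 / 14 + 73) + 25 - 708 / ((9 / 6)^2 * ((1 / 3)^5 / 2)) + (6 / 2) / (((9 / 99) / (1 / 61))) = -2559235939 / 17080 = -149838.17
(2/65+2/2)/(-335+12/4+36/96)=-536/172445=-0.00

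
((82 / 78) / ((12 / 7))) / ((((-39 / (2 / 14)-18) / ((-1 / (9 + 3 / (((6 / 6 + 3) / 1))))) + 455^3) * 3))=287 / 132255693999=0.00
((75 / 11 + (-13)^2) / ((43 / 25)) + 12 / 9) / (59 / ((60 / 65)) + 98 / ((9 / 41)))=1763304 / 8690429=0.20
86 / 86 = 1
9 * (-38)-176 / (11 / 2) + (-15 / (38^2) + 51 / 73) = -39351539 / 105412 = -373.31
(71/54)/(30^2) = 71/48600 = 0.00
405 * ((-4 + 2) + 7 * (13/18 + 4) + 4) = 28395/2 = 14197.50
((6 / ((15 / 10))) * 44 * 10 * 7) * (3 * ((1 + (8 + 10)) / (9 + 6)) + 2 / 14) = 48576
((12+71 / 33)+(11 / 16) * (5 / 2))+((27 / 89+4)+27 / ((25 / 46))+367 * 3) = 2751037703 / 2349600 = 1170.85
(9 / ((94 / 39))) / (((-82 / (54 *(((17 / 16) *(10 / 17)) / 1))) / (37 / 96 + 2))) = -3617055 / 986624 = -3.67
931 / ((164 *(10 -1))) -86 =-85.37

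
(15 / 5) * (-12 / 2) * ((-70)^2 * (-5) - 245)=445410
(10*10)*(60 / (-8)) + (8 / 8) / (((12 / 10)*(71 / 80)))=-159550 / 213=-749.06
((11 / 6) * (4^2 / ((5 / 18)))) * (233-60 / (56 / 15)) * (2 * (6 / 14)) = 4810608 / 245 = 19635.13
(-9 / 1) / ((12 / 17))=-51 / 4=-12.75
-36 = -36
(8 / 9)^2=64 / 81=0.79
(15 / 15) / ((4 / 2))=1 / 2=0.50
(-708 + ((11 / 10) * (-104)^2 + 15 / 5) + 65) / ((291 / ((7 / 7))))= 56288 / 1455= 38.69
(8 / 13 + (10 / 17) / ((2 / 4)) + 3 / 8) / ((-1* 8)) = -3831 / 14144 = -0.27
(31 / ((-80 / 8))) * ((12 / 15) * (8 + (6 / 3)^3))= -992 / 25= -39.68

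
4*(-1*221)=-884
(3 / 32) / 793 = 3 / 25376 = 0.00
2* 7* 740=10360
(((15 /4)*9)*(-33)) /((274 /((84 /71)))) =-93555 /19454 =-4.81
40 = 40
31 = 31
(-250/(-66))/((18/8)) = 500/297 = 1.68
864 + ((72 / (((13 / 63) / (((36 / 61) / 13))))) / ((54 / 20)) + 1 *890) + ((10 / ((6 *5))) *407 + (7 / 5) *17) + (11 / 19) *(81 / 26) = 11288850929 / 5876130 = 1921.14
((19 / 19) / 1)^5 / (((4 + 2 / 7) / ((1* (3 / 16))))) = 7 / 160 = 0.04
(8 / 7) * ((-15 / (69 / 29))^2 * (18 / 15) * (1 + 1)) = 403680 / 3703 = 109.01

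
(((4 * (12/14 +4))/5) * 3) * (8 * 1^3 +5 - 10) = 1224/35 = 34.97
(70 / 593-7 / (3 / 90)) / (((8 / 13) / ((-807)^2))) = -263426964255 / 1186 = -222113797.85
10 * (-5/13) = -50/13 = -3.85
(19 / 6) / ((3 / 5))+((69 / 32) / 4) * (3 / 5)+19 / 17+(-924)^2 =83602403831 / 97920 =853782.72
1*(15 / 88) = 15 / 88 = 0.17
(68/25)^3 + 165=2892557/15625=185.12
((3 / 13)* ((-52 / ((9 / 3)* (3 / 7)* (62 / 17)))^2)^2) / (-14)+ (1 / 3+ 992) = 1500743722465 / 2019740427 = 743.04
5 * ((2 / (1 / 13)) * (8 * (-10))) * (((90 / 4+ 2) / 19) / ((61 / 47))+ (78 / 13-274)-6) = 3290710800 / 1159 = 2839267.30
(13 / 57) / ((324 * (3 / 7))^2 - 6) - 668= -35962400603 / 53835930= -668.00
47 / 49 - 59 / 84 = 151 / 588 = 0.26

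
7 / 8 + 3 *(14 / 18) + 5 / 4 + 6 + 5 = 15.46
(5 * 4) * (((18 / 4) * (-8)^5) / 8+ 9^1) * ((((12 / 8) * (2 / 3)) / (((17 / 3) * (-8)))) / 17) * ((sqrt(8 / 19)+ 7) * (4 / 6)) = 184230 * sqrt(38) / 5491+ 644805 / 289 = 2437.98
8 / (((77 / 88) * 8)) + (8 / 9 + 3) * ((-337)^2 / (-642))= -27778181 / 40446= -686.80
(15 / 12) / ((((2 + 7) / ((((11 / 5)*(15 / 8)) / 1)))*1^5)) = 55 / 96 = 0.57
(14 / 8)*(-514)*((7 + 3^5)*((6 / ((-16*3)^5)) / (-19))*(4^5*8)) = -224875 / 98496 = -2.28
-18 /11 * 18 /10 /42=-27 /385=-0.07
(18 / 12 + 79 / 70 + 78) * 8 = 22576 / 35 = 645.03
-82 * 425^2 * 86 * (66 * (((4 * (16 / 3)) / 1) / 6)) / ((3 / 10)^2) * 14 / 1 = -1255425248000000 / 27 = -46497231407407.41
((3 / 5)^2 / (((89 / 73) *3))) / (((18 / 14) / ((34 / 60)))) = 0.04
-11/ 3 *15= -55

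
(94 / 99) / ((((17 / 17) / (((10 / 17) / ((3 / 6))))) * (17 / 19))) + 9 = 293219 / 28611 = 10.25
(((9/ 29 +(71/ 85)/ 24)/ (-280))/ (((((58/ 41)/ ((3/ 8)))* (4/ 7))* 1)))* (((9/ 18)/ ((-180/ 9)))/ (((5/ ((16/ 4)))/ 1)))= 837179/ 73200640000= 0.00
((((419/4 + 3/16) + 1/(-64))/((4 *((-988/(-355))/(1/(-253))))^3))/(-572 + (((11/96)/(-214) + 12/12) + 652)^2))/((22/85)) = -2631237601033378125/61754380776112900027938372476032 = -0.00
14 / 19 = 0.74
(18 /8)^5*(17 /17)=59049 /1024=57.67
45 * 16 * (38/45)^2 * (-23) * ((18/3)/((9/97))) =-103090048/135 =-763629.99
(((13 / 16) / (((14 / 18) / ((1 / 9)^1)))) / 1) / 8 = 13 / 896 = 0.01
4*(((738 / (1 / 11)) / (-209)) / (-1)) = 2952 / 19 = 155.37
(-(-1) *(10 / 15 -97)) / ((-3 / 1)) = 32.11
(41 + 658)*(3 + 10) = 9087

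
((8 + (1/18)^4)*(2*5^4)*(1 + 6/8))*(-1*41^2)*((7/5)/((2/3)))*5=-308884117.80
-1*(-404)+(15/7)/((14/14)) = 2843/7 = 406.14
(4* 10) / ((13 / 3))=120 / 13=9.23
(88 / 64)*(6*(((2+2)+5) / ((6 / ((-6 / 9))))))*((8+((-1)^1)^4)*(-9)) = 2673 / 4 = 668.25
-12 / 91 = -0.13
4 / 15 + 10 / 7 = 1.70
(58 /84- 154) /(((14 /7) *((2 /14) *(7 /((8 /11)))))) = -12878 /231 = -55.75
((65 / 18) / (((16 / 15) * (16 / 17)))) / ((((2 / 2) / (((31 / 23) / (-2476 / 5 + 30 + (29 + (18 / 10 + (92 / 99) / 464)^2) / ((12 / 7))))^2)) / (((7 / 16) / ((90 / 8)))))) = 210428826848541607556250 / 165005389062713678231964567841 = 0.00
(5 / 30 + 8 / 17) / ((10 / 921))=3991 / 68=58.69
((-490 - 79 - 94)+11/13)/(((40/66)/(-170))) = 2414544/13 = 185734.15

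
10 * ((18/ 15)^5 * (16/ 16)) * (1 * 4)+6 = 65958/ 625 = 105.53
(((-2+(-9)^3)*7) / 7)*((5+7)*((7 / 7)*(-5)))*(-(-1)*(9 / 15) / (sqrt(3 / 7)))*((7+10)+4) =184212*sqrt(21) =844165.43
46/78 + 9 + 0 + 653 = 25841/39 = 662.59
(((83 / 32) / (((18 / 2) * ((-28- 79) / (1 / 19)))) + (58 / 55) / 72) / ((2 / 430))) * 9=20084913 / 715616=28.07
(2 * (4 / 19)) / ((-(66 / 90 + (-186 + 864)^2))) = -120 / 131010149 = -0.00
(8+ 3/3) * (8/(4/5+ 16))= 30/7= 4.29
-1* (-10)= 10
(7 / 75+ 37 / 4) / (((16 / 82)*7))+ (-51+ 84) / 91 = 1573199 / 218400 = 7.20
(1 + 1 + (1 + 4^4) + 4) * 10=2630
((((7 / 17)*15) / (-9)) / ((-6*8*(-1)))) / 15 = -0.00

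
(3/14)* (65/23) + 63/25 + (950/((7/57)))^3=182596825632482889/394450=462915009842.78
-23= -23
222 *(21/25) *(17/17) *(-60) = -11188.80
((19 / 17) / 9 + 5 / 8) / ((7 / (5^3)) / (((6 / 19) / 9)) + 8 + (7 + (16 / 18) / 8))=0.04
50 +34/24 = 617/12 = 51.42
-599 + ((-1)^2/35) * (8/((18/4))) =-188669/315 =-598.95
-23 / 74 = -0.31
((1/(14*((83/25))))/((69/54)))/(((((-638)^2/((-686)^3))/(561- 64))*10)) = -128929774365/194261749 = -663.69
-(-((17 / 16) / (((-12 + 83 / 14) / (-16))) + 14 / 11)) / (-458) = -112 / 12595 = -0.01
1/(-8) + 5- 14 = -73/8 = -9.12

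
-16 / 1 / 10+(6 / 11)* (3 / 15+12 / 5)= -2 / 11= -0.18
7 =7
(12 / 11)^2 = 144 / 121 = 1.19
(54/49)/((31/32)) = 1.14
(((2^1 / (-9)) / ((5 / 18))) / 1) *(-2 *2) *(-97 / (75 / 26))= -40352 / 375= -107.61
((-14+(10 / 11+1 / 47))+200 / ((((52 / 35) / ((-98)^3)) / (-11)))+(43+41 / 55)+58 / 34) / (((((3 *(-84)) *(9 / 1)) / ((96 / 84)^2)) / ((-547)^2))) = -3811650525676455632608 / 15872011155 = -240149183896.94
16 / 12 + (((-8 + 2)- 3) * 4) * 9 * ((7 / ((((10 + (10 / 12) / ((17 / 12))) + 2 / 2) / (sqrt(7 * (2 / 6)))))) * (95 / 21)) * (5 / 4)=4 / 3- 72675 * sqrt(21) / 197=-1689.22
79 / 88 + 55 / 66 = 457 / 264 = 1.73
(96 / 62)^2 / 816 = 48 / 16337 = 0.00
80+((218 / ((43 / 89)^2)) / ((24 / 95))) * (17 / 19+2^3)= 32961.00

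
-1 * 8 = -8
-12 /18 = -2 /3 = -0.67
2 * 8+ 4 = 20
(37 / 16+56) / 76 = 933 / 1216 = 0.77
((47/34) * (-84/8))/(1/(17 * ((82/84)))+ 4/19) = -768873/14344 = -53.60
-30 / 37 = -0.81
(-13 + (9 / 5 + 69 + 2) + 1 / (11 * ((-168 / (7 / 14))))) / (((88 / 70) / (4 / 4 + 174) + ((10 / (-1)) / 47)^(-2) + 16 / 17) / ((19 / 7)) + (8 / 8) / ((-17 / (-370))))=8923674425 / 4514462964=1.98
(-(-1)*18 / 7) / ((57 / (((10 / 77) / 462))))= 10 / 788557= 0.00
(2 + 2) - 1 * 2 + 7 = 9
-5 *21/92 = -105/92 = -1.14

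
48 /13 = 3.69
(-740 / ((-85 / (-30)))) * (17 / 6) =-740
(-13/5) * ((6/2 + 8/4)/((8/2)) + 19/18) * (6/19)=-1079/570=-1.89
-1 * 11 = -11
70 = 70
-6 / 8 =-3 / 4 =-0.75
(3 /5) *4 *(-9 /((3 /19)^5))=-9904396 /45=-220097.69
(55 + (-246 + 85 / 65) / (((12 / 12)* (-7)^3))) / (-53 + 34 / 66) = -4099029 / 3861494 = -1.06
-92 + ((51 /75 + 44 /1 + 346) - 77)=5542 /25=221.68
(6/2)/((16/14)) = 21/8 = 2.62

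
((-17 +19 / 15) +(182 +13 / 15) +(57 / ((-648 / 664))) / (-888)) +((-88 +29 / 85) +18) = 198783197 / 2037960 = 97.54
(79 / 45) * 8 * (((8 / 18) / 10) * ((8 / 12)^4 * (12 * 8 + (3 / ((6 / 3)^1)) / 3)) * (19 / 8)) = 4635088 / 164025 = 28.26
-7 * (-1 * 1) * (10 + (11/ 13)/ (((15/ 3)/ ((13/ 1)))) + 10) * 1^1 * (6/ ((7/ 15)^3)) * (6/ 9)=299700/ 49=6116.33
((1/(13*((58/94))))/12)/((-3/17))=-799/13572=-0.06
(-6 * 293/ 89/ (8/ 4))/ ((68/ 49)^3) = -3.70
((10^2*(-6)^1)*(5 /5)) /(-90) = 20 /3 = 6.67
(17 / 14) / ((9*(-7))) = -17 / 882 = -0.02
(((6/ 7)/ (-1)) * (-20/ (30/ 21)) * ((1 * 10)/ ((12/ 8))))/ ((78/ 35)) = 1400/ 39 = 35.90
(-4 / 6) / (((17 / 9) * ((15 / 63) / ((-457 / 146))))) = 28791 / 6205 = 4.64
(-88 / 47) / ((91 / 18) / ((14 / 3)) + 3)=-1056 / 2303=-0.46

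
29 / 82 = 0.35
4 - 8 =-4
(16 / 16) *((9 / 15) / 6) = 1 / 10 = 0.10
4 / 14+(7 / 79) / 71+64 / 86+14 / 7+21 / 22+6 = 370896607 / 37142798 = 9.99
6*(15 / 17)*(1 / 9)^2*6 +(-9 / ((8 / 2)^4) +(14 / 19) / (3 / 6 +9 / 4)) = 1705285 / 2728704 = 0.62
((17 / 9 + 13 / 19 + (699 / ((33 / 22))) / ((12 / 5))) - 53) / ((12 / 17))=203.63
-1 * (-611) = 611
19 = 19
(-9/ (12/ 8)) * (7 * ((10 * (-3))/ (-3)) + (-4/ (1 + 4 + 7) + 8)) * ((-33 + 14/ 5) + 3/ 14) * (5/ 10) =489067/ 70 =6986.67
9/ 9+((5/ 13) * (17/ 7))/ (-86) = 7741/ 7826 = 0.99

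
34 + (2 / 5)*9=188 / 5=37.60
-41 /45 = -0.91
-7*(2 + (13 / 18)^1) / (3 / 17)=-5831 / 54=-107.98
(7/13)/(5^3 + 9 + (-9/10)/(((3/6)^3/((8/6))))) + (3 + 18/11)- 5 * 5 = -1810879/88946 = -20.36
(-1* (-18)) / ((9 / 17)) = 34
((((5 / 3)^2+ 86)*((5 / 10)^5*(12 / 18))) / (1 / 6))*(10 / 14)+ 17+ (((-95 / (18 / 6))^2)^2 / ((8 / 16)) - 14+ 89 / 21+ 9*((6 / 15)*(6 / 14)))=45612728927 / 22680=2011143.25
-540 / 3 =-180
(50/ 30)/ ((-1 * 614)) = -5/ 1842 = -0.00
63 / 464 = 0.14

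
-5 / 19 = -0.26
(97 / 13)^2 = 9409 / 169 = 55.67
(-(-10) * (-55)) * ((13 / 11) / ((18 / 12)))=-1300 / 3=-433.33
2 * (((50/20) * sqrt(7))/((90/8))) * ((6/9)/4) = 2 * sqrt(7)/27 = 0.20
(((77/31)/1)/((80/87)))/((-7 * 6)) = -0.06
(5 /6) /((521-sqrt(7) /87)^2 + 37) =571800105 * sqrt(7) /4222272800755992109 + 25921516316235 /8444545601511984218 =0.00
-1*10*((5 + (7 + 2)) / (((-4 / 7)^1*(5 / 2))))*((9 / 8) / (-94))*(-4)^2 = -18.77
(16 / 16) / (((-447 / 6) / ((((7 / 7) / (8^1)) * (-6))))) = 3 / 298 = 0.01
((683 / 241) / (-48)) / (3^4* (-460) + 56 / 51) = 11611 / 7327186624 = 0.00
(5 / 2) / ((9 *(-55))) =-1 / 198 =-0.01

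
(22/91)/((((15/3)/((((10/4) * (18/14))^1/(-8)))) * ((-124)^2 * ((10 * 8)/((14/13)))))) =-99/5820738560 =-0.00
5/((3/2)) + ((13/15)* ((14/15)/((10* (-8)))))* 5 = 5909/1800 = 3.28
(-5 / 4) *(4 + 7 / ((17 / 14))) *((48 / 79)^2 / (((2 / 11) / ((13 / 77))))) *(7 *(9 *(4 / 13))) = -8605440 / 106097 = -81.11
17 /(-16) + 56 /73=-345 /1168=-0.30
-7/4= -1.75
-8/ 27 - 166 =-166.30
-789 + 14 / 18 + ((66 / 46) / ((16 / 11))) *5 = -2594257 / 3312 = -783.29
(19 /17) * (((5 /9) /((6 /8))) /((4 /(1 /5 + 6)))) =589 /459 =1.28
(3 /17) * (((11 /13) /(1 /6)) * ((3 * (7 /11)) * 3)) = 1134 /221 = 5.13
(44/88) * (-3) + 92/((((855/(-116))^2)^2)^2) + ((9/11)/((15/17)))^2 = -44241438662009242221510281/69110539591587863969531250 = -0.64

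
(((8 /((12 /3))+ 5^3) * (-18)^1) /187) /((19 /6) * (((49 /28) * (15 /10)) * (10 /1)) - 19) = -2032 /10659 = -0.19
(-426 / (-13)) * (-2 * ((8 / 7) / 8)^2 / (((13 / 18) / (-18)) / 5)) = 1380240 / 8281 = 166.68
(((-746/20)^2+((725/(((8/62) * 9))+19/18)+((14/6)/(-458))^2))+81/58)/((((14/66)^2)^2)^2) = 431630282506777935924321/876704594798900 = 492332634.12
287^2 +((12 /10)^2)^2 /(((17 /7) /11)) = 875270417 /10625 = 82378.39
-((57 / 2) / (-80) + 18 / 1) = -17.64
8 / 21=0.38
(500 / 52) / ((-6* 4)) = -125 / 312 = -0.40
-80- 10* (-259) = 2510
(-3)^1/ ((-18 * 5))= 1/ 30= 0.03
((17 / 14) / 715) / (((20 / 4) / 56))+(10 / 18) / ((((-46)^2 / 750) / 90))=33551597 / 1891175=17.74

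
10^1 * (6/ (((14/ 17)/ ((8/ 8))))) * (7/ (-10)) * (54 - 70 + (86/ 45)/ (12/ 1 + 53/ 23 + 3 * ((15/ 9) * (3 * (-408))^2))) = 2108836530934/ 2584358535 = 816.00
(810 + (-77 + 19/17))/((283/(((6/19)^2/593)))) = 449280/1029905203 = 0.00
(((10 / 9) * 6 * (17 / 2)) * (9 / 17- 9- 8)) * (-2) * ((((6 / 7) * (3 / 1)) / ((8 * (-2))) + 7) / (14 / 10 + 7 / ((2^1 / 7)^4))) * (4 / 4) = 3064000 / 252441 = 12.14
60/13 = 4.62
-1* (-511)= 511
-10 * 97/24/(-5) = 97/12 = 8.08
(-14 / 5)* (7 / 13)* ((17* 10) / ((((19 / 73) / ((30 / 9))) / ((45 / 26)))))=-18242700 / 3211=-5681.31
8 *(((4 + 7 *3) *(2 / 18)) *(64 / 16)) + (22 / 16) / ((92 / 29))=591671 / 6624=89.32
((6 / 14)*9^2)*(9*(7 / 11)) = 2187 / 11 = 198.82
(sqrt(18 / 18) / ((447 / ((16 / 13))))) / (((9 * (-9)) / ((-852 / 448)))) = 71 / 1098279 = 0.00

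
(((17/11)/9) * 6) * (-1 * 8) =-272/33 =-8.24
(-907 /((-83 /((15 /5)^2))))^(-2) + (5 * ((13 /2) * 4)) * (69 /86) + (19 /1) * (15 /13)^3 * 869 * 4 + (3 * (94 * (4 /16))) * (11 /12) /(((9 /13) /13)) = 5175710036609655995 /50360274943992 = 102773.67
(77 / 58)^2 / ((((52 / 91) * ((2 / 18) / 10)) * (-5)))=-373527 / 6728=-55.52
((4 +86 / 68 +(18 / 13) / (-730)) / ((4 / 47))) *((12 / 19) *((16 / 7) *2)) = 1915454544 / 10728445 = 178.54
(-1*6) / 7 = -6 / 7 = -0.86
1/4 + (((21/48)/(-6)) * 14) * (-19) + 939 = 46015/48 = 958.65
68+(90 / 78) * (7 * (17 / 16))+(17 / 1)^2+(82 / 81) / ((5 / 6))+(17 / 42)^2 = 504908123 / 1375920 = 366.96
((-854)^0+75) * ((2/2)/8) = 19/2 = 9.50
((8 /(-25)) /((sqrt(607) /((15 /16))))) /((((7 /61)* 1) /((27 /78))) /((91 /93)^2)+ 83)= -16653* sqrt(607) /2808315850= -0.00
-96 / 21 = -32 / 7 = -4.57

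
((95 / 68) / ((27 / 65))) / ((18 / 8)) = 6175 / 4131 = 1.49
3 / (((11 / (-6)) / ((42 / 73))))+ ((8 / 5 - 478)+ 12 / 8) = -3821007 / 8030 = -475.84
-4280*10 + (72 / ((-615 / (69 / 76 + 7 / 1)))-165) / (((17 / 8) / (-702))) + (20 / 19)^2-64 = 15035606384 / 1258085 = 11951.18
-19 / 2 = -9.50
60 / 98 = 30 / 49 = 0.61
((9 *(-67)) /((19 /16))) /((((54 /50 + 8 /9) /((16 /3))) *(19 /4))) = -46310400 /159923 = -289.58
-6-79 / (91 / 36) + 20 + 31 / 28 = -5877 / 364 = -16.15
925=925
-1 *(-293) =293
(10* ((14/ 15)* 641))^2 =322130704/ 9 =35792300.44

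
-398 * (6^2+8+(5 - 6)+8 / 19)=-328350 / 19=-17281.58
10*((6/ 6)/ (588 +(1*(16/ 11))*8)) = 55/ 3298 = 0.02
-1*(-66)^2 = -4356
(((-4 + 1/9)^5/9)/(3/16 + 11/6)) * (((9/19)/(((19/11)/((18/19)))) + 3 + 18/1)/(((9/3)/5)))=-204234462250000/117859973481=-1732.86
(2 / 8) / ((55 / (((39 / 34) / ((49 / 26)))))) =507 / 183260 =0.00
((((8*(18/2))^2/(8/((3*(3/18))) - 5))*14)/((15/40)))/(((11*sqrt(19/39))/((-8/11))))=-1548288*sqrt(741)/25289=-1666.59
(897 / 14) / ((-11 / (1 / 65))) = -69 / 770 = -0.09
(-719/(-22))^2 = 516961/484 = 1068.10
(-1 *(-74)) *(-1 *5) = -370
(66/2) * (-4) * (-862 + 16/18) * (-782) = -266662000/3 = -88887333.33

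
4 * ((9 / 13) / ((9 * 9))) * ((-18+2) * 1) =-64 / 117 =-0.55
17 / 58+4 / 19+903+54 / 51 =16946073 / 18734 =904.56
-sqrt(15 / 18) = -sqrt(30) / 6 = -0.91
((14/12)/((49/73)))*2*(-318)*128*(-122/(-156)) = -30209152/273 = -110656.23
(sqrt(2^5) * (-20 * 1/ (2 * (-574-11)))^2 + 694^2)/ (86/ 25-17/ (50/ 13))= -24081800/ 49-800 * sqrt(2)/ 670761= -491465.31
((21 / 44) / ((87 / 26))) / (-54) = -91 / 34452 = -0.00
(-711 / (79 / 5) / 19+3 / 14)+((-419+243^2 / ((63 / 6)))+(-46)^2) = 1946737 / 266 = 7318.56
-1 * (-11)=11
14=14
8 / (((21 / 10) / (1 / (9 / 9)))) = 80 / 21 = 3.81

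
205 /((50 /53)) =217.30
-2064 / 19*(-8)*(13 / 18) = 35776 / 57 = 627.65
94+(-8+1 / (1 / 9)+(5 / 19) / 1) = 95.26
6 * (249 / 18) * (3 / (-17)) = -249 / 17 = -14.65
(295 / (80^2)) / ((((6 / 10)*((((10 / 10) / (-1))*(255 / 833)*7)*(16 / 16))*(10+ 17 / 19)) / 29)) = -227563 / 2384640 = -0.10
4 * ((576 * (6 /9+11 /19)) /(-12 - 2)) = -27264 /133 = -204.99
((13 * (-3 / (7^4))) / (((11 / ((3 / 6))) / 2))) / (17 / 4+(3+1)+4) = -156 / 1294139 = -0.00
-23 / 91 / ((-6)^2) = -23 / 3276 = -0.01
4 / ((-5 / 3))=-12 / 5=-2.40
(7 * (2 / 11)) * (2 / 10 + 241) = 16884 / 55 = 306.98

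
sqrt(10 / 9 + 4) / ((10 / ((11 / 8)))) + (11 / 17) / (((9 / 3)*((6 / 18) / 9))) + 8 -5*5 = -190 / 17 + 11*sqrt(46) / 240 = -10.87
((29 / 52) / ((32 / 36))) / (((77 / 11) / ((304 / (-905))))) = -4959 / 164710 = -0.03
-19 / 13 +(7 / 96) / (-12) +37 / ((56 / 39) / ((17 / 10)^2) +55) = -7502578043 / 9367562880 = -0.80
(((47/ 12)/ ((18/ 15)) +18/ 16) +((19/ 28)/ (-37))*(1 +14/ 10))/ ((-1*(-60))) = 101279/ 1398600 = 0.07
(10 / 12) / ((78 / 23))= 115 / 468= 0.25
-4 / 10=-0.40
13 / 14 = 0.93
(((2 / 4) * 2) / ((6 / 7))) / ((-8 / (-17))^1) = 119 / 48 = 2.48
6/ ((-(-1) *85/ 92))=552/ 85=6.49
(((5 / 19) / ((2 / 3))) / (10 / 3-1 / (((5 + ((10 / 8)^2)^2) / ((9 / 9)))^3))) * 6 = 0.71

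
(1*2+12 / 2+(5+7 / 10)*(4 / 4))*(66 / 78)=1507 / 130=11.59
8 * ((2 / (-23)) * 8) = -5.57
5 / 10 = 1 / 2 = 0.50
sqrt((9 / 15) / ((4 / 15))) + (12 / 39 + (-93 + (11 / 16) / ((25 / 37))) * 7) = -3338763 / 5200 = -642.07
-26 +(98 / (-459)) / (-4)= -23819 / 918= -25.95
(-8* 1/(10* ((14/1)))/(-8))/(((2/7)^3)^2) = 16807/1280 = 13.13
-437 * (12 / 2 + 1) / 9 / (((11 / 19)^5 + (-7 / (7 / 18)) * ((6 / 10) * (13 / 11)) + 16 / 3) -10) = 416591276255 / 21284061927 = 19.57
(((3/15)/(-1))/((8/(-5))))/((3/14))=7/12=0.58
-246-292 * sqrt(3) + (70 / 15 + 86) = -661.09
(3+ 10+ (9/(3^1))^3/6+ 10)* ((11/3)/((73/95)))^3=62764136875/21006918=2987.78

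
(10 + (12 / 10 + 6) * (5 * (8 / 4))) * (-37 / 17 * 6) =-1070.82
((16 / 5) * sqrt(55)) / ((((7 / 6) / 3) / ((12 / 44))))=864 * sqrt(55) / 385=16.64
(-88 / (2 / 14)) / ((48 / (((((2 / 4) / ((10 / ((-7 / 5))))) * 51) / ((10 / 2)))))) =9163 / 1000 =9.16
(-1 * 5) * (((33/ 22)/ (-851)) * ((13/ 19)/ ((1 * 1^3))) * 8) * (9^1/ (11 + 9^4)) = 1755/ 26565667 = 0.00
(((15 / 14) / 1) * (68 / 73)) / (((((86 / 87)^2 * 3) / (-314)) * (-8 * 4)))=101008305 / 30234848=3.34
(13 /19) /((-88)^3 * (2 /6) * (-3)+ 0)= 13 /12947968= 0.00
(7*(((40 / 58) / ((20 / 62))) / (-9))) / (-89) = 434 / 23229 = 0.02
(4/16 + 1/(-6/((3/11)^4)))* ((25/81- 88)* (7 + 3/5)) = -1968617759/11859210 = -166.00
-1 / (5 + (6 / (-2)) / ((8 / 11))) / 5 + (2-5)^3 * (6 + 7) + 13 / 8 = -97889 / 280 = -349.60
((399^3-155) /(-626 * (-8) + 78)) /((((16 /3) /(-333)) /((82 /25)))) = -650439610299 /254300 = -2557764.89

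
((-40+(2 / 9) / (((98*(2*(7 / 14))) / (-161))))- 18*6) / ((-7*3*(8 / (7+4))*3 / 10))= 514085 / 15876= 32.38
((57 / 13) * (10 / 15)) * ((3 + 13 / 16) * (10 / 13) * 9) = 52155 / 676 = 77.15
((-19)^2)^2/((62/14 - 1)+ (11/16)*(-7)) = -14595952/155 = -94167.43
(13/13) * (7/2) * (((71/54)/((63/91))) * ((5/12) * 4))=32305/2916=11.08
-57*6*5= -1710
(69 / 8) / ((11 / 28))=483 / 22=21.95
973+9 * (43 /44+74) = 72503 /44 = 1647.80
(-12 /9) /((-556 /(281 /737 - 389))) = -286412 /307329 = -0.93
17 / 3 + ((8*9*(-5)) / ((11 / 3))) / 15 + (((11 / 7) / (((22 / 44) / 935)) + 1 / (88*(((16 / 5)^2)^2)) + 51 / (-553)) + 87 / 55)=140606540553079 / 47838658560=2939.18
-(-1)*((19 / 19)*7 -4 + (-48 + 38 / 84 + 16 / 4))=-1703 / 42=-40.55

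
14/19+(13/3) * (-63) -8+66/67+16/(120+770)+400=120.74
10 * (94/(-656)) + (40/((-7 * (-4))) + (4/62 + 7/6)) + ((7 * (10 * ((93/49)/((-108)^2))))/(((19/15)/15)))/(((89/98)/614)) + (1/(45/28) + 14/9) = 768546269497/8124206580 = 94.60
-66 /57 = -22 /19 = -1.16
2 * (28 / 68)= 14 / 17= 0.82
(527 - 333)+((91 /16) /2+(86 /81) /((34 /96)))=199.84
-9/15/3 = -1/5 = -0.20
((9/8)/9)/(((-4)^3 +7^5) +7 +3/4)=1/134006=0.00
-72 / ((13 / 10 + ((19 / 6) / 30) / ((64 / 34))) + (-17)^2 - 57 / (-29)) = -12026880 / 48829399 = -0.25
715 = 715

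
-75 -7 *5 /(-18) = -1315 /18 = -73.06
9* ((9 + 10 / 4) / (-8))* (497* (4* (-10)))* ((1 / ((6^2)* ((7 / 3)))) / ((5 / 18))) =11022.75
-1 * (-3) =3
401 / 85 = 4.72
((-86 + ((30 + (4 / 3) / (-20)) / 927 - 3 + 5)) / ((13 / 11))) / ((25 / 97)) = -1245798257 / 4519125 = -275.67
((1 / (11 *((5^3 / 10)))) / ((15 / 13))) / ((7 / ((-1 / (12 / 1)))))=-13 / 173250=-0.00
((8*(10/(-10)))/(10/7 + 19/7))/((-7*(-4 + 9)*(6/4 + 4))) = 16/1595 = 0.01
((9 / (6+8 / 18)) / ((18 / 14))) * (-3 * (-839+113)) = 68607 / 29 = 2365.76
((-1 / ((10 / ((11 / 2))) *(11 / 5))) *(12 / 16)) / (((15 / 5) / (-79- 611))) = 345 / 8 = 43.12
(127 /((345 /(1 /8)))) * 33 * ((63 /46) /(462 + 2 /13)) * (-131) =-149882733 /254258560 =-0.59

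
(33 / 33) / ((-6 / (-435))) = 145 / 2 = 72.50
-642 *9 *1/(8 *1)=-2889/4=-722.25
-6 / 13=-0.46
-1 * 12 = -12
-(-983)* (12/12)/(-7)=-983/7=-140.43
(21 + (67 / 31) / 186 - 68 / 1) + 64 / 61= -16158011 / 351726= -45.94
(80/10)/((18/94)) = 376/9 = 41.78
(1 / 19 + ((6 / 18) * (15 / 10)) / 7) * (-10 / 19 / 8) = -165 / 20216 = -0.01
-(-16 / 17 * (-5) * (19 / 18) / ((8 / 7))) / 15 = -133 / 459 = -0.29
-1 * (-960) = 960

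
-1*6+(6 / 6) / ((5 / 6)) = -24 / 5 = -4.80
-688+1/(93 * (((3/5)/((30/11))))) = -703774/1023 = -687.95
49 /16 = 3.06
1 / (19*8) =1 / 152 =0.01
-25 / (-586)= 25 / 586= 0.04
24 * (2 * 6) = 288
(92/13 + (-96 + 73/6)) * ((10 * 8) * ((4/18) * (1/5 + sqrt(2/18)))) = -766336/1053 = -727.76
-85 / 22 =-3.86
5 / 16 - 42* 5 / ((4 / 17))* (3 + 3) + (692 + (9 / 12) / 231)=-5744427 / 1232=-4662.68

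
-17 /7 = -2.43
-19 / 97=-0.20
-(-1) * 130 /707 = 130 /707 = 0.18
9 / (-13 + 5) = -9 / 8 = -1.12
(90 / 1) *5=450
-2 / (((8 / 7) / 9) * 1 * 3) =-21 / 4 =-5.25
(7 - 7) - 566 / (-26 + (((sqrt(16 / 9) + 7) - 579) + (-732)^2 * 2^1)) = -849 / 1606577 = -0.00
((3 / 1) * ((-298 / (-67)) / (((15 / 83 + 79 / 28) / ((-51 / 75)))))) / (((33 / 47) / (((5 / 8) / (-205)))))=69168631 / 5270600225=0.01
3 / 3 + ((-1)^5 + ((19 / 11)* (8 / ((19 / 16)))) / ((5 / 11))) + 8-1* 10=118 / 5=23.60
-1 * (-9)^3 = 729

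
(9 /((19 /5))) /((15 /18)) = 54 /19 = 2.84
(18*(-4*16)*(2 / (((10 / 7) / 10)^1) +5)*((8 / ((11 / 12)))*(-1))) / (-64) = -32832 / 11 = -2984.73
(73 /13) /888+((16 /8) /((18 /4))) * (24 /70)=64123 /404040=0.16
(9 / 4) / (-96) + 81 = 10365 / 128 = 80.98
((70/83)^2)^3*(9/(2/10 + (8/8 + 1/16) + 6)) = 12101040000000/27136050989627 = 0.45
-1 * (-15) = 15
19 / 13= 1.46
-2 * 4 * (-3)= 24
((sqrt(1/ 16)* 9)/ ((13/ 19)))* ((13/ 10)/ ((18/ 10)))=19/ 8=2.38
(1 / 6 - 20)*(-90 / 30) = 119 / 2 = 59.50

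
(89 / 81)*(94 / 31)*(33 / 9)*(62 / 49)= 184052 / 11907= 15.46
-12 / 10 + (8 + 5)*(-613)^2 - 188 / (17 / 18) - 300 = 415182223 / 85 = 4884496.74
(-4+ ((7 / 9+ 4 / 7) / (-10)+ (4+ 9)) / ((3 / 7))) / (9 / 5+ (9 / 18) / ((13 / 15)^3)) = 15433925 / 1523367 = 10.13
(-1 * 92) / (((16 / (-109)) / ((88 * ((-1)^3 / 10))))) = -27577 / 5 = -5515.40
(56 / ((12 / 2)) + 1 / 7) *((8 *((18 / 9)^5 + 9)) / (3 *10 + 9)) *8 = 522176 / 819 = 637.58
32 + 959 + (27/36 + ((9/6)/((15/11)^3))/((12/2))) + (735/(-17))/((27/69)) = 50567938/57375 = 881.36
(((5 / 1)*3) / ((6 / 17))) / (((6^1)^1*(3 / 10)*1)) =425 / 18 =23.61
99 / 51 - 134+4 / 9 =-20137 / 153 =-131.61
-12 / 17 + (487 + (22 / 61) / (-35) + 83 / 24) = 426604589 / 871080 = 489.74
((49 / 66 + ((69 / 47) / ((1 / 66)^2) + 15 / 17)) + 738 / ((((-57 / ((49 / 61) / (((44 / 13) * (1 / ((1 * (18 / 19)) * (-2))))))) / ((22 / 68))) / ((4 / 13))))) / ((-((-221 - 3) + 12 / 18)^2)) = -22286290480239 / 173762518448200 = -0.13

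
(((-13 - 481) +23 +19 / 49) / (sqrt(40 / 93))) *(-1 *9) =10377 *sqrt(930) / 49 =6458.29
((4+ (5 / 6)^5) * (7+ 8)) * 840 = 5990075 / 108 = 55463.66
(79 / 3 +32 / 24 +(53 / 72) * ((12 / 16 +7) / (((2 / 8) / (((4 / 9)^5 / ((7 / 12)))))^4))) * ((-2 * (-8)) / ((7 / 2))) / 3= 2871604074392624395302176 / 68111294456789934119469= 42.16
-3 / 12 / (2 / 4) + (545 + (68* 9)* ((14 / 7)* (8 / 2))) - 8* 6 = 5392.50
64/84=0.76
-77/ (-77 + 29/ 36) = 1.01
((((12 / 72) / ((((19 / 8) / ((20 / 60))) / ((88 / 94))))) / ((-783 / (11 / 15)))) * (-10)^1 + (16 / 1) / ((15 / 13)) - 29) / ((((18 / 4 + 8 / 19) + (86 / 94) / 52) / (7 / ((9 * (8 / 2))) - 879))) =587508762728017 / 218172900195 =2692.86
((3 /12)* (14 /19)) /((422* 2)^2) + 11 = 297756455 /27068768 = 11.00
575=575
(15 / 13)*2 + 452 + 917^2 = 10937463 / 13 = 841343.31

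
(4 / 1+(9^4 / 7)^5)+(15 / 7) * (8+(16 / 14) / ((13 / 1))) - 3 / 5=790248254838723020012 / 1092455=723369159222780.82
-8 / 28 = -0.29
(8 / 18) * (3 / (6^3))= 1 / 162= 0.01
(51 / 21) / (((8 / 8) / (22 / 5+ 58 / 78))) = 17051 / 1365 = 12.49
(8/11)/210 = 4/1155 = 0.00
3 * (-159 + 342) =549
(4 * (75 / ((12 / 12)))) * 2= 600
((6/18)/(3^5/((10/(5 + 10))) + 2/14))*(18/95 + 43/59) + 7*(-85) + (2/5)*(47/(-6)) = -51344037202/85840575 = -598.13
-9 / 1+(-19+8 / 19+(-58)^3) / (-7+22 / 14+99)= -26064372 / 12445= -2094.36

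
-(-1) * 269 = 269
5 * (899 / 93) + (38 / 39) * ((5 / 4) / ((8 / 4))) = 2545 / 52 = 48.94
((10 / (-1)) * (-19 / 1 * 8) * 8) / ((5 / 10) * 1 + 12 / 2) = 24320 / 13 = 1870.77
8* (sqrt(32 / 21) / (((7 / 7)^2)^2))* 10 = 320* sqrt(42) / 21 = 98.75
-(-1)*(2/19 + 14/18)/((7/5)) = 755/1197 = 0.63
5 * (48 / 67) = 240 / 67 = 3.58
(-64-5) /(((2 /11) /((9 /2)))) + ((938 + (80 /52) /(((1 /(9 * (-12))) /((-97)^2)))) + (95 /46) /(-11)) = -20577450581 /13156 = -1564111.48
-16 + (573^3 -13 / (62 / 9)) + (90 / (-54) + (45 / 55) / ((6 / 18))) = 384919094797 / 2046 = 188132499.90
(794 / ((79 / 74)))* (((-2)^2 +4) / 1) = 470048 / 79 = 5949.97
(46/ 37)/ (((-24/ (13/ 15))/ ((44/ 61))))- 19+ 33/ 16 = -27576739/ 1625040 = -16.97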